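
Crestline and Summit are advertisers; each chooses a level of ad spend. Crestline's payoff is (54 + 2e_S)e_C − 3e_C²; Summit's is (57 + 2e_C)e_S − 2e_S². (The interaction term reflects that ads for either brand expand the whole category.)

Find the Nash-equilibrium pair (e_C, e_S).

16.5, 22.5

Expanding Crestline's payoff: 54e_C + 2e_Se_C − 3e_C².
∂π/∂e_C = 54 + 2e_S − 6e_C = 0, so e_C = 9 + (1/3)e_S.
Likewise for Summit: e_S = 14.25 + 0.5e_C.
Plugging e_S into Crestline's best response: e_C = 9 + (1/3)(14.25 + 0.5e_C) ⇒ (5/6)e_C = 13.75, so e_C = 16.5.
Then e_S = 14.25 + 0.5·16.5 = 22.5.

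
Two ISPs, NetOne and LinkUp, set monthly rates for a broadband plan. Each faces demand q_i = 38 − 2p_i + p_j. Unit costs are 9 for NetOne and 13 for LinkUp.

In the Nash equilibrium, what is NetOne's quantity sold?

NetOne's profit: π = (p_{NetOne} − 9)(38 − 2p_{NetOne} + p_{LinkUp}).
∂π/∂p_{NetOne} = 56 − 4p_{NetOne} + p_{LinkUp} = 0 ⇒ p_{NetOne} = 14 + 0.25p_{LinkUp}.
Similarly p_{LinkUp} = 16 + 0.25p_{NetOne}.
Solving the two reaction functions simultaneously: (1 − (0.25)(0.25))p_{NetOne} = 14 + 0.25·16, so 0.9375p_{NetOne} = 18 and p_{NetOne} = 19.2.
Then p_{LinkUp} = 16 + 0.25·19.2 = 20.8.
q_{NetOne} = 38 − 2·19.2 + 20.8 = 20.4.

20.4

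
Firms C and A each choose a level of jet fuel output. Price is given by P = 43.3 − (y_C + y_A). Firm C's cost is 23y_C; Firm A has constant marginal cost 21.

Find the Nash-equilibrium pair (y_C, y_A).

Firm C's profit: π = y_C(43.3 − (y_C + y_A)) − 23y_C.
∂π/∂y_C = 20.3 − 2y_C − y_A = 0, so y_C = 10.15 − 0.5y_A.
By the same steps for A: y_A = 11.15 − 0.5y_C.
Substituting the second reaction function into the first: y_C = 10.15 − 0.5(11.15 − 0.5y_C), which gives 0.75y_C = 4.575 ⇒ y_C = 6.1.
Then y_A = 11.15 − 0.5·6.1 = 8.1.

6.1, 8.1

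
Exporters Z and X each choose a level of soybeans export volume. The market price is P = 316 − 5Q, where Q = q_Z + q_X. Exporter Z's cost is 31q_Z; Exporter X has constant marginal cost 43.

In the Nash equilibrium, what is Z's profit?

Exporter Z's profit: π = q_Z(316 − 5(q_Z + q_X)) − 31q_Z.
∂π/∂q_Z = 285 − 10q_Z − 5q_X = 0, so q_Z = 28.5 − 0.5q_X.
By the same steps for X: q_X = 27.3 − 0.5q_Z.
Plugging q_X into Z's best response: q_Z = 28.5 − 0.5(27.3 − 0.5q_Z) ⇒ 0.75q_Z = 14.85, so q_Z = 19.8.
Then q_X = 27.3 − 0.5·19.8 = 17.4.
Price P = 316 − 5·37.2 = 130.
Z's profit: (130 − 31)·19.8 = 1960.2.

1960.2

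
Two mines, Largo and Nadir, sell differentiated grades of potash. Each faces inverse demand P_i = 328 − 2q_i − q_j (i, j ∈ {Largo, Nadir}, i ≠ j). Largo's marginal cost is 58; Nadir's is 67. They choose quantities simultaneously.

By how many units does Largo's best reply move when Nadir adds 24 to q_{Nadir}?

-6

Mine Largo's profit: π = q_{Largo}(328 − 2q_{Largo} − q_{Nadir}) − 58q_{Largo}.
∂π/∂q_{Largo} = 270 − 4q_{Largo} − q_{Nadir} = 0 ⇒ q_{Largo} = 67.5 − 0.25q_{Nadir}.
The reaction-function slope is −0.25, so a 24-unit rise in q_{Nadir} moves q_{Largo} by −0.25 × 24 = −6. Largo's best response falls — the actions are strategic substitutes.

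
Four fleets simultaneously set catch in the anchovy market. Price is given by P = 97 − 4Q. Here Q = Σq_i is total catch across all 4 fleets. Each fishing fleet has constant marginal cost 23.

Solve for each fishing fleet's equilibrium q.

3.7

A representative fishing fleet's profit is π_i = q_i(97 − 4Q) − 23q_i, with Q = q_i + Σ_{j≠i} q_j.
First-order condition: 74 − 8q_i − 4Σ_{j≠i} q_j = 0.
Imposing symmetry (q_j = q for all j) turns Σ_{j≠i} q_j into 3q, so 74 = 20q and q = 3.7.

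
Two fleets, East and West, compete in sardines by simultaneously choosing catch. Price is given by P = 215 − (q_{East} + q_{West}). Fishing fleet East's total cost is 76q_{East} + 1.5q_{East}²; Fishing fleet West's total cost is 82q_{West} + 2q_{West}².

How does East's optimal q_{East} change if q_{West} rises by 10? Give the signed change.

Fishing fleet East's profit: π = q_{East}(215 − (q_{East} + q_{West})) − 76q_{East} − 1.5q_{East}².
∂π/∂q_{East} = 139 − 5q_{East} − q_{West} = 0, so q_{East} = 27.8 − 0.2q_{West}.
The reaction-function slope is −0.2, so a 10-unit rise in q_{West} moves q_{East} by −0.2 × 10 = −2. East's best response falls — the actions are strategic substitutes.

-2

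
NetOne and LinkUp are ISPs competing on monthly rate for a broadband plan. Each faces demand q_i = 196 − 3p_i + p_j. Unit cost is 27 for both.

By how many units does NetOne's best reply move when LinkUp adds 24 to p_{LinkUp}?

NetOne's profit: π = (p_{NetOne} − 27)(196 − 3p_{NetOne} + p_{LinkUp}).
∂π/∂p_{NetOne} = 277 − 6p_{NetOne} + p_{LinkUp} = 0 ⇒ p_{NetOne} = 277/6 + (1/6)p_{LinkUp}.
The reaction-function slope is 1/6, so a 24-unit rise in p_{LinkUp} moves p_{NetOne} by 1/6 × 24 = 4. NetOne's best response rises — the actions are strategic complements.

4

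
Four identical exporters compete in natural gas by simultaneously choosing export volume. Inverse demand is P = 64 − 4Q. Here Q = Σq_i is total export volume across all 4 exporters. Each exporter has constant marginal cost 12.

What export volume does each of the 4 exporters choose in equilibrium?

A representative exporter's profit is π_i = q_i(64 − 4Q) − 12q_i, with Q = q_i + Σ_{j≠i} q_j.
First-order condition: 52 − 8q_i − 4Σ_{j≠i} q_j = 0.
In a symmetric equilibrium every exporter chooses the same q, so Σ_{j≠i} q_j = 3q. The condition becomes 52 − 20q = 0, giving q = 52/20 = 2.6.

2.6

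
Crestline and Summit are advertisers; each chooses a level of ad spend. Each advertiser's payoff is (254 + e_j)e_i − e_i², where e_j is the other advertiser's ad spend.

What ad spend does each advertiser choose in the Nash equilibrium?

254

Crestline's payoff is (254 + e_S)e_C − e_C².
∂π/∂e_C = 254 + e_S − 2e_C = 0, so e_C = 127 + 0.5e_S.
By symmetry e_S = e_C; substituting into the reaction function, 0.5e_C = 127 and e_C = 254.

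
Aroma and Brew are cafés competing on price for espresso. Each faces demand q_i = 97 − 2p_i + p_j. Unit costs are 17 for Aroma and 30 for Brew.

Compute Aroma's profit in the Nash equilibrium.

Aroma's profit: π = (p_{Aroma} − 17)(97 − 2p_{Aroma} + p_{Brew}).
∂π/∂p_{Aroma} = 131 − 4p_{Aroma} + p_{Brew} = 0 ⇒ p_{Aroma} = 32.75 + 0.25p_{Brew}.
Similarly p_{Brew} = 39.25 + 0.25p_{Aroma}.
Plugging p_{Brew} into Aroma's best response: p_{Aroma} = 32.75 + 0.25(39.25 + 0.25p_{Aroma}) ⇒ 0.9375p_{Aroma} = 42.5625, so p_{Aroma} = 45.4.
Then p_{Brew} = 39.25 + 0.25·45.4 = 50.6.
q_{Aroma} = 97 − 2·45.4 + 50.6 = 56.8.
Profit = (45.4 − 17)·56.8 = 1613.12.

1613.12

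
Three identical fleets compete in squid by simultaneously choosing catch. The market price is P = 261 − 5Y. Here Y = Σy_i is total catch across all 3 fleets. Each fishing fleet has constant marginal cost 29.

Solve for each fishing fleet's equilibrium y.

11.6

A representative fishing fleet's profit is π_i = y_i(261 − 5Y) − 29y_i, with Y = y_i + Σ_{j≠i} y_j.
First-order condition: 232 − 10y_i − 5Σ_{j≠i} y_j = 0.
Imposing symmetry (y_j = y for all j) turns Σ_{j≠i} y_j into 2y, so 232 = 20y and y = 11.6.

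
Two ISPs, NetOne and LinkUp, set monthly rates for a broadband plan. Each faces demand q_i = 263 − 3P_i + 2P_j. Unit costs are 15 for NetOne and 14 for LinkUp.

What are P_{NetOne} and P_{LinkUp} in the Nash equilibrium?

76.8125, 76.4375

NetOne's profit: π = (P_{NetOne} − 15)(263 − 3P_{NetOne} + 2P_{LinkUp}).
∂π/∂P_{NetOne} = 308 − 6P_{NetOne} + 2P_{LinkUp} = 0 ⇒ P_{NetOne} = 154/3 + (1/3)P_{LinkUp}.
Similarly P_{LinkUp} = 305/6 + (1/3)P_{NetOne}.
Substituting the second reaction function into the first: P_{NetOne} = 154/3 + (1/3)(305/6 + (1/3)P_{NetOne}), which gives (8/9)P_{NetOne} = 1229/18 ⇒ P_{NetOne} = 76.8125.
Then P_{LinkUp} = 305/6 + (1/3)·76.8125 = 76.4375.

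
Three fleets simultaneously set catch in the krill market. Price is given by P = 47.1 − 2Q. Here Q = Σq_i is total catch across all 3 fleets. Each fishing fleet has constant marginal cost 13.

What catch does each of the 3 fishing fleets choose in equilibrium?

4.2625

A representative fishing fleet's profit is π_i = q_i(47.1 − 2Q) − 13q_i, with Q = q_i + Σ_{j≠i} q_j.
First-order condition: 34.1 − 4q_i − 2Σ_{j≠i} q_j = 0.
Imposing symmetry (q_j = q for all j) turns Σ_{j≠i} q_j into 2q, so 34.1 = 8q and q = 4.2625.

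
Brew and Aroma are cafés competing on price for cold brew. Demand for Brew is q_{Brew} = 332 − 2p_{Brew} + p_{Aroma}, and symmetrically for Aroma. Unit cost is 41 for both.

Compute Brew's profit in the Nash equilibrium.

Brew's profit: π = (p_{Brew} − 41)(332 − 2p_{Brew} + p_{Aroma}).
∂π/∂p_{Brew} = 414 − 4p_{Brew} + p_{Aroma} = 0 ⇒ p_{Brew} = 103.5 + 0.25p_{Aroma}.
By symmetry p_{Aroma} = p_{Brew}; substituting into the reaction function, 0.75p_{Brew} = 103.5 and p_{Brew} = 138.
q_{Brew} = 332 − 2·138 + 138 = 194.
Profit = (138 − 41)·194 = 18818.

18818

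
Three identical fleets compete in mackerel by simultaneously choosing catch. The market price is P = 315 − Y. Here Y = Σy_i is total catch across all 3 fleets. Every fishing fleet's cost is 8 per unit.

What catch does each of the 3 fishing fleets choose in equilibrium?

A representative fishing fleet's profit is π_i = y_i(315 − Y) − 8y_i, with Y = y_i + Σ_{j≠i} y_j.
First-order condition: 307 − 2y_i − Σ_{j≠i} y_j = 0.
Imposing symmetry (y_j = y for all j) turns Σ_{j≠i} y_j into 2y, so 307 = 4y and y = 76.75.

76.75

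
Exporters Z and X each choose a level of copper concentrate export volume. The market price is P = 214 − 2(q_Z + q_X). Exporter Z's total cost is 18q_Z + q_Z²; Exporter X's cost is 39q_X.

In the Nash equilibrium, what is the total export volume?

Exporter Z's profit: π = q_Z(214 − 2(q_Z + q_X)) − 18q_Z − q_Z².
∂π/∂q_Z = 196 − 6q_Z − 2q_X = 0, so q_Z = 98/3 − (1/3)q_X.
For X: ∂π/∂q_X = 175 − 4q_X − 2q_Z = 0 ⇒ q_X = 43.75 − 0.5q_Z.
Substituting the second reaction function into the first: q_Z = 98/3 − (1/3)(43.75 − 0.5q_Z), which gives (5/6)q_Z = 217/12 ⇒ q_Z = 21.7.
Then q_X = 43.75 − 0.5·21.7 = 32.9.
Total export volume: 21.7 + 32.9 = 54.6.

54.6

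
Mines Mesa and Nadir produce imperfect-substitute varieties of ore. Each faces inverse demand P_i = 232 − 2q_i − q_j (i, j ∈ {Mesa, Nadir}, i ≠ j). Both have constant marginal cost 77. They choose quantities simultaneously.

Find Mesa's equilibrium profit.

Mine Mesa's profit: π = q_{Mesa}(232 − 2q_{Mesa} − q_{Nadir}) − 77q_{Mesa}.
∂π/∂q_{Mesa} = 155 − 4q_{Mesa} − q_{Nadir} = 0 ⇒ q_{Mesa} = 38.75 − 0.25q_{Nadir}.
Setting q_{Mesa} = q_{Nadir} in the reaction function: q_{Mesa} = 38.75 − 0.25q_{Mesa}, so q_{Mesa} = 38.75 / 1.25 = 31.
P_{Mesa} = 232 − 2·31 − 31 = 139.
Profit = (139 − 77)·31 = 1922.

1922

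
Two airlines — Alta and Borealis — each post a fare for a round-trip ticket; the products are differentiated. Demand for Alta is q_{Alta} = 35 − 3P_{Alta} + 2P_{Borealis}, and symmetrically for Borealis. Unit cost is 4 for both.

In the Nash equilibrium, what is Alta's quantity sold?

23.25

Alta's profit: π = (P_{Alta} − 4)(35 − 3P_{Alta} + 2P_{Borealis}).
∂π/∂P_{Alta} = 47 − 6P_{Alta} + 2P_{Borealis} = 0 ⇒ P_{Alta} = 47/6 + (1/3)P_{Borealis}.
Setting P_{Alta} = P_{Borealis} in the reaction function: P_{Alta} = 47/6 + (1/3)P_{Alta}, so P_{Alta} = (47/6) / (2/3) = 11.75.
q_{Alta} = 35 − 3·11.75 + 2·11.75 = 23.25.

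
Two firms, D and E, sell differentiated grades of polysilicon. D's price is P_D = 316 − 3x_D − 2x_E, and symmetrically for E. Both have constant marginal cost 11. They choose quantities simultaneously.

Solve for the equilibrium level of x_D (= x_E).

38.125

Firm D's profit: π = x_D(316 − 3x_D − 2x_E) − 11x_D.
∂π/∂x_D = 305 − 6x_D − 2x_E = 0 ⇒ x_D = 305/6 − (1/3)x_E.
Setting x_D = x_E in the reaction function: x_D = 305/6 − (1/3)x_D, so x_D = (305/6) / (4/3) = 38.125.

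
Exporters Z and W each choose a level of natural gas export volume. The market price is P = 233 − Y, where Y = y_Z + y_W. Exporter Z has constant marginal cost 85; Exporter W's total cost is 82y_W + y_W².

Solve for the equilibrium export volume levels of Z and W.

Exporter Z's profit: π = y_Z(233 − (y_Z + y_W)) − 85y_Z.
∂π/∂y_Z = 148 − 2y_Z − y_W = 0, so y_Z = 74 − 0.5y_W.
For W: ∂π/∂y_W = 151 − 4y_W − y_Z = 0 ⇒ y_W = 37.75 − 0.25y_Z.
Solving the two reaction functions simultaneously: (1 − (−0.5)(−0.25))y_Z = 74 − 0.5·37.75, so 0.875y_Z = 55.125 and y_Z = 63.
Then y_W = 37.75 − 0.25·63 = 22.

63, 22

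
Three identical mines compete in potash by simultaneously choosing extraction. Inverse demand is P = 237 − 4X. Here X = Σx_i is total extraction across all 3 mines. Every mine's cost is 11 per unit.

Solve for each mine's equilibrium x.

14.125

A representative mine's profit is π_i = x_i(237 − 4X) − 11x_i, with X = x_i + Σ_{j≠i} x_j.
First-order condition: 226 − 8x_i − 4Σ_{j≠i} x_j = 0.
With identical mines, set every x_j = x: then 226 − 8x − 8x = 0, i.e. x = 226/16 = 14.125.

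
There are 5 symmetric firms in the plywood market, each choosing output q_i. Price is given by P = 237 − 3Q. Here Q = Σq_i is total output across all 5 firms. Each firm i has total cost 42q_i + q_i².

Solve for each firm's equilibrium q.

9.75

A representative firm's profit is π_i = q_i(237 − 3Q) − 42q_i − q_i², with Q = q_i + Σ_{j≠i} q_j.
First-order condition: 195 − 8q_i − 3Σ_{j≠i} q_j = 0.
With identical firms, set every q_j = q: then 195 − 8q − 12q = 0, i.e. q = 195/20 = 9.75.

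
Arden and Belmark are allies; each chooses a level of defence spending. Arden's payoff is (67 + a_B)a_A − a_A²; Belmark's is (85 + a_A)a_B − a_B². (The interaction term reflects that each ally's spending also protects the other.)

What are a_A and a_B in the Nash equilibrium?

Expanding Arden's payoff: 67a_A + a_Ba_A − a_A².
∂π/∂a_A = 67 + a_B − 2a_A = 0, so a_A = 33.5 + 0.5a_B.
Likewise for Belmark: a_B = 42.5 + 0.5a_A.
Solving the two reaction functions simultaneously: (1 − (0.5)(0.5))a_A = 33.5 + 0.5·42.5, so 0.75a_A = 54.75 and a_A = 73.
Then a_B = 42.5 + 0.5·73 = 79.

73, 79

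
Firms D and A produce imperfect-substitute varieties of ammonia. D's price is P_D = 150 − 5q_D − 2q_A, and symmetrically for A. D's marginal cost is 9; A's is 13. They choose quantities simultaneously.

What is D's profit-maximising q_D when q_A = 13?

11.5

Firm D's profit: π = q_D(150 − 5q_D − 2q_A) − 9q_D.
∂π/∂q_D = 141 − 10q_D − 2q_A = 0 ⇒ q_D = 14.1 − 0.2q_A.
At q_A = 13: q_D = 14.1 − 0.2·13 = 11.5.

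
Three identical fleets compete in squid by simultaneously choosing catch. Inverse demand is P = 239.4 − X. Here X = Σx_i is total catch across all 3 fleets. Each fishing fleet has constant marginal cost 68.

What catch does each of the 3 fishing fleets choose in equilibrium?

A representative fishing fleet's profit is π_i = x_i(239.4 − X) − 68x_i, with X = x_i + Σ_{j≠i} x_j.
First-order condition: 171.4 − 2x_i − Σ_{j≠i} x_j = 0.
In a symmetric equilibrium every fishing fleet chooses the same x, so Σ_{j≠i} x_j = 2x. The condition becomes 171.4 − 4x = 0, giving x = 171.4/4 = 42.85.

42.85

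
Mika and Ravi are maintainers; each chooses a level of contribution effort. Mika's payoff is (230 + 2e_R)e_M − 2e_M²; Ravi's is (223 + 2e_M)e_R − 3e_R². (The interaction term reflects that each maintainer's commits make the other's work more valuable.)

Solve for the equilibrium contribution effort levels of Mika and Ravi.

Expanding Mika's payoff: 230e_M + 2e_Re_M − 2e_M².
∂π/∂e_M = 230 + 2e_R − 4e_M = 0, so e_M = 57.5 + 0.5e_R.
Likewise for Ravi: e_R = 223/6 + (1/3)e_M.
Substituting the second reaction function into the first: e_M = 57.5 + 0.5(223/6 + (1/3)e_M), which gives (5/6)e_M = 913/12 ⇒ e_M = 91.3.
Then e_R = 223/6 + (1/3)·91.3 = 67.6.

91.3, 67.6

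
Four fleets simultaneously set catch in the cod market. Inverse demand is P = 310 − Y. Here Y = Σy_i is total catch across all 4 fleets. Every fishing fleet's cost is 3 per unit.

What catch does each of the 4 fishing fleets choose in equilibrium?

A representative fishing fleet's profit is π_i = y_i(310 − Y) − 3y_i, with Y = y_i + Σ_{j≠i} y_j.
First-order condition: 307 − 2y_i − Σ_{j≠i} y_j = 0.
Imposing symmetry (y_j = y for all j) turns Σ_{j≠i} y_j into 3y, so 307 = 5y and y = 61.4.

61.4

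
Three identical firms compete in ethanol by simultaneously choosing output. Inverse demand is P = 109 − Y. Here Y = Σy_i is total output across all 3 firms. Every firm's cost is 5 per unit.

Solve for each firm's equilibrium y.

A representative firm's profit is π_i = y_i(109 − Y) − 5y_i, with Y = y_i + Σ_{j≠i} y_j.
First-order condition: 104 − 2y_i − Σ_{j≠i} y_j = 0.
In a symmetric equilibrium every firm chooses the same y, so Σ_{j≠i} y_j = 2y. The condition becomes 104 − 4y = 0, giving y = 104/4 = 26.

26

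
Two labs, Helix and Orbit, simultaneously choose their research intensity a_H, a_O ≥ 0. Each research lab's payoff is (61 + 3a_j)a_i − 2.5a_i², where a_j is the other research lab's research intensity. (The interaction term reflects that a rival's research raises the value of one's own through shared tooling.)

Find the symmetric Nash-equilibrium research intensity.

Helix's payoff is (61 + 3a_O)a_H − 2.5a_H².
∂π/∂a_H = 61 + 3a_O − 5a_H = 0, so a_H = 12.2 + 0.6a_O.
Setting a_H = a_O in the reaction function: a_H = 12.2 + 0.6a_H, so a_H = 12.2 / 0.4 = 30.5.

30.5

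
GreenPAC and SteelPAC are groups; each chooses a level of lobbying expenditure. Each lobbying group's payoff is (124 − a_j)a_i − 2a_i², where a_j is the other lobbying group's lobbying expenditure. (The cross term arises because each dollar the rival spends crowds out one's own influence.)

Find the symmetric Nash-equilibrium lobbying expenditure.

GreenPAC's payoff is (124 − a_S)a_G − 2a_G².
∂π/∂a_G = 124 − a_S − 4a_G = 0, so a_G = 31 − 0.25a_S.
By symmetry a_S = a_G; substituting into the reaction function, 1.25a_G = 31 and a_G = 24.8.

24.8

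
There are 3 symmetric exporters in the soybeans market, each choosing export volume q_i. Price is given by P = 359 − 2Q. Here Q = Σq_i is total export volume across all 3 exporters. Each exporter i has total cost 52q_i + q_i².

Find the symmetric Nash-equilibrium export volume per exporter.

A representative exporter's profit is π_i = q_i(359 − 2Q) − 52q_i − q_i², with Q = q_i + Σ_{j≠i} q_j.
First-order condition: 307 − 6q_i − 2Σ_{j≠i} q_j = 0.
Imposing symmetry (q_j = q for all j) turns Σ_{j≠i} q_j into 2q, so 307 = 10q and q = 30.7.

30.7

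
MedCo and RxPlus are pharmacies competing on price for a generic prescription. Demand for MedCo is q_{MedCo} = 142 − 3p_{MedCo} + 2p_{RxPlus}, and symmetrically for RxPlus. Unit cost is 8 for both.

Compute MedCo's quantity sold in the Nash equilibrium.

MedCo's profit: π = (p_{MedCo} − 8)(142 − 3p_{MedCo} + 2p_{RxPlus}).
∂π/∂p_{MedCo} = 166 − 6p_{MedCo} + 2p_{RxPlus} = 0 ⇒ p_{MedCo} = 83/3 + (1/3)p_{RxPlus}.
By symmetry p_{RxPlus} = p_{MedCo}; substituting into the reaction function, (2/3)p_{MedCo} = 83/3 and p_{MedCo} = 41.5.
q_{MedCo} = 142 − 3·41.5 + 2·41.5 = 100.5.

100.5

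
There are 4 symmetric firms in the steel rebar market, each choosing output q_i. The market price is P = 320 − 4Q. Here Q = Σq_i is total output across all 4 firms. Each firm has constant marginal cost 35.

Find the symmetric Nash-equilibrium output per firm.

A representative firm's profit is π_i = q_i(320 − 4Q) − 35q_i, with Q = q_i + Σ_{j≠i} q_j.
First-order condition: 285 − 8q_i − 4Σ_{j≠i} q_j = 0.
With identical firms, set every q_j = q: then 285 − 8q − 12q = 0, i.e. q = 285/20 = 14.25.

14.25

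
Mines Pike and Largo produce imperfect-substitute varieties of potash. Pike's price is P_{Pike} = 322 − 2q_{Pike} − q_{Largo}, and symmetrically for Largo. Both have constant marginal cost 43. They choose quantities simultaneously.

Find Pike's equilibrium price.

154.6

Mine Pike's profit: π = q_{Pike}(322 − 2q_{Pike} − q_{Largo}) − 43q_{Pike}.
∂π/∂q_{Pike} = 279 − 4q_{Pike} − q_{Largo} = 0 ⇒ q_{Pike} = 69.75 − 0.25q_{Largo}.
The game is symmetric, so in equilibrium q_{Largo} = q_{Pike}: the reaction function gives 1.25q_{Pike} = 69.75, hence q_{Pike} = 55.8.
P_{Pike} = 322 − 2·55.8 − 55.8 = 154.6.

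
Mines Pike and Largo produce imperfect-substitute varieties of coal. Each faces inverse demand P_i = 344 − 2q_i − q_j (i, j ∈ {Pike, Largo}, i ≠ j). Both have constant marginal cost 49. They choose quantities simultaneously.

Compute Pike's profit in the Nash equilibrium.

Mine Pike's profit: π = q_{Pike}(344 − 2q_{Pike} − q_{Largo}) − 49q_{Pike}.
∂π/∂q_{Pike} = 295 − 4q_{Pike} − q_{Largo} = 0 ⇒ q_{Pike} = 73.75 − 0.25q_{Largo}.
By symmetry q_{Largo} = q_{Pike}; substituting into the reaction function, 1.25q_{Pike} = 73.75 and q_{Pike} = 59.
P_{Pike} = 344 − 2·59 − 59 = 167.
Profit = (167 − 49)·59 = 6962.

6962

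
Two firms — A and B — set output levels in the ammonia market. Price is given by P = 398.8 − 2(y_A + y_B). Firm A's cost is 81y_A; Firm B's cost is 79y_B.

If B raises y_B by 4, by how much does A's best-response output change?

-2

Firm A's profit: π = y_A(398.8 − 2(y_A + y_B)) − 81y_A.
∂π/∂y_A = 317.8 − 4y_A − 2y_B = 0, so y_A = 79.45 − 0.5y_B.
The reaction-function slope is −0.5, so a 4-unit rise in y_B moves y_A by −0.5 × 4 = −2. A's best response falls — the actions are strategic substitutes.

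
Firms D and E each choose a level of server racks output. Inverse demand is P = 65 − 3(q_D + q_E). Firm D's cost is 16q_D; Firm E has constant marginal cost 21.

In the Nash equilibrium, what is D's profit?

108

Firm D's profit: π = q_D(65 − 3(q_D + q_E)) − 16q_D.
∂π/∂q_D = 49 − 6q_D − 3q_E = 0, so q_D = 49/6 − 0.5q_E.
By the same steps for E: q_E = 22/3 − 0.5q_D.
Plugging q_E into D's best response: q_D = 49/6 − 0.5(22/3 − 0.5q_D) ⇒ 0.75q_D = 4.5, so q_D = 6.
Then q_E = 22/3 − 0.5·6 = 13/3.
Price P = 65 − 3·(31/3) = 34.
D's profit: (34 − 16)·6 = 108.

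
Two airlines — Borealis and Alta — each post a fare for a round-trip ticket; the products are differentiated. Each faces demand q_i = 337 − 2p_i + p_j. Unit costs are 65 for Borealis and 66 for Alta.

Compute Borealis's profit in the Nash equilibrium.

Borealis's profit: π = (p_{Borealis} − 65)(337 − 2p_{Borealis} + p_{Alta}).
∂π/∂p_{Borealis} = 467 − 4p_{Borealis} + p_{Alta} = 0 ⇒ p_{Borealis} = 116.75 + 0.25p_{Alta}.
Similarly p_{Alta} = 117.25 + 0.25p_{Borealis}.
Solving the two reaction functions simultaneously: (1 − (0.25)(0.25))p_{Borealis} = 116.75 + 0.25·117.25, so 0.9375p_{Borealis} = 146.0625 and p_{Borealis} = 155.8.
Then p_{Alta} = 117.25 + 0.25·155.8 = 156.2.
q_{Borealis} = 337 − 2·155.8 + 156.2 = 181.6.
Profit = (155.8 − 65)·181.6 = 16489.28.

16489.28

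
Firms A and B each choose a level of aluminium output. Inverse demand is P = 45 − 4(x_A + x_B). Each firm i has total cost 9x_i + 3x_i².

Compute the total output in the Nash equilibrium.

Firm A's profit: π = x_A(45 − 4(x_A + x_B)) − 9x_A − 3x_A².
∂π/∂x_A = 36 − 14x_A − 4x_B = 0, so x_A = 18/7 − (2/7)x_B.
Setting x_A = x_B in the reaction function: x_A = 18/7 − (2/7)x_A, so x_A = (18/7) / (9/7) = 2.
Total output: 2 + 2 = 4.

4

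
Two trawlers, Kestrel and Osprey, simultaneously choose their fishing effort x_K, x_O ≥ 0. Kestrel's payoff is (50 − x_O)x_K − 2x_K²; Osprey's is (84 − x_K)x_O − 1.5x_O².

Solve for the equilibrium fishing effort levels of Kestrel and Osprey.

Expanding Kestrel's payoff: 50x_K − x_Ox_K − 2x_K².
∂π/∂x_K = 50 − x_O − 4x_K = 0, so x_K = 12.5 − 0.25x_O.
Likewise for Osprey: x_O = 28 − (1/3)x_K.
Substituting the second reaction function into the first: x_K = 12.5 − 0.25(28 − (1/3)x_K), which gives (11/12)x_K = 5.5 ⇒ x_K = 6.
Then x_O = 28 − (1/3)·6 = 26.

6, 26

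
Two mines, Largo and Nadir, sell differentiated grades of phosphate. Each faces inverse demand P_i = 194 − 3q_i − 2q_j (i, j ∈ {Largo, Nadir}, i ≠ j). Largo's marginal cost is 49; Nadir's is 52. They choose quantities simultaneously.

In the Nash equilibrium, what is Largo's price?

103.9375

Mine Largo's profit: π = q_{Largo}(194 − 3q_{Largo} − 2q_{Nadir}) − 49q_{Largo}.
∂π/∂q_{Largo} = 145 − 6q_{Largo} − 2q_{Nadir} = 0 ⇒ q_{Largo} = 145/6 − (1/3)q_{Nadir}.
Similarly q_{Nadir} = 71/3 − (1/3)q_{Largo}.
Solving the two reaction functions simultaneously: (1 − (−1/3)(−1/3))q_{Largo} = 145/6 − (1/3)·(71/3), so (8/9)q_{Largo} = 293/18 and q_{Largo} = 18.3125.
Then q_{Nadir} = 71/3 − (1/3)·18.3125 = 17.5625.
P_{Largo} = 194 − 3·18.3125 − 2·17.5625 = 103.9375.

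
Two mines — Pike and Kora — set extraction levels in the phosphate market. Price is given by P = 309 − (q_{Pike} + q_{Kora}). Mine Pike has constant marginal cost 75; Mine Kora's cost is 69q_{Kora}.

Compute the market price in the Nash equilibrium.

151

Mine Pike's profit: π = q_{Pike}(309 − (q_{Pike} + q_{Kora})) − 75q_{Pike}.
∂π/∂q_{Pike} = 234 − 2q_{Pike} − q_{Kora} = 0, so q_{Pike} = 117 − 0.5q_{Kora}.
By the same steps for Kora: q_{Kora} = 120 − 0.5q_{Pike}.
Substituting the second reaction function into the first: q_{Pike} = 117 − 0.5(120 − 0.5q_{Pike}), which gives 0.75q_{Pike} = 57 ⇒ q_{Pike} = 76.
Then q_{Kora} = 120 − 0.5·76 = 82.
Equilibrium price: P = 309 − 158 = 151.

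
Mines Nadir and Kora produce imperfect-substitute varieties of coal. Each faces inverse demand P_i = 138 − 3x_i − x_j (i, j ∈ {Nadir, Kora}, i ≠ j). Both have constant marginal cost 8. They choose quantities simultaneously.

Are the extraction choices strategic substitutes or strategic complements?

strategic substitutes

Mine Nadir's profit: π = x_{Nadir}(138 − 3x_{Nadir} − x_{Kora}) − 8x_{Nadir}.
∂π/∂x_{Nadir} = 130 − 6x_{Nadir} − x_{Kora} = 0 ⇒ x_{Nadir} = 65/3 − (1/6)x_{Kora}.
The best-response slope dx_{Nadir}/dx_{Kora} = −1/6 < 0: the reaction function is downward-sloping, so the choices are strategic substitutes.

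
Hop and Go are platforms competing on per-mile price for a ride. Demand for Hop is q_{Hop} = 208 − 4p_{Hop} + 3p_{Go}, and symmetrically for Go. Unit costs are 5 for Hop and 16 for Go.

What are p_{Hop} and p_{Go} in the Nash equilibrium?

48, 52

Hop's profit: π = (p_{Hop} − 5)(208 − 4p_{Hop} + 3p_{Go}).
∂π/∂p_{Hop} = 228 − 8p_{Hop} + 3p_{Go} = 0 ⇒ p_{Hop} = 28.5 + 0.375p_{Go}.
Similarly p_{Go} = 34 + 0.375p_{Hop}.
Substituting the second reaction function into the first: p_{Hop} = 28.5 + 0.375(34 + 0.375p_{Hop}), which gives (55/64)p_{Hop} = 41.25 ⇒ p_{Hop} = 48.
Then p_{Go} = 34 + 0.375·48 = 52.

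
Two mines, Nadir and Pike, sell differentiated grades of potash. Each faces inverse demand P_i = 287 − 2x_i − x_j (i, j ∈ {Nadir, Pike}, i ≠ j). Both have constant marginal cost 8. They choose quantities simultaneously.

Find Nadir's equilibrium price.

119.6

Mine Nadir's profit: π = x_{Nadir}(287 − 2x_{Nadir} − x_{Pike}) − 8x_{Nadir}.
∂π/∂x_{Nadir} = 279 − 4x_{Nadir} − x_{Pike} = 0 ⇒ x_{Nadir} = 69.75 − 0.25x_{Pike}.
Setting x_{Nadir} = x_{Pike} in the reaction function: x_{Nadir} = 69.75 − 0.25x_{Nadir}, so x_{Nadir} = 69.75 / 1.25 = 55.8.
P_{Nadir} = 287 − 2·55.8 − 55.8 = 119.6.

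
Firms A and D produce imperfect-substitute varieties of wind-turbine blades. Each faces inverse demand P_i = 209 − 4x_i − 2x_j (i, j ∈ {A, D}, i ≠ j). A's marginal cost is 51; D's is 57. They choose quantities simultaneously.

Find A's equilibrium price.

115

Firm A's profit: π = x_A(209 − 4x_A − 2x_D) − 51x_A.
∂π/∂x_A = 158 − 8x_A − 2x_D = 0 ⇒ x_A = 19.75 − 0.25x_D.
Similarly x_D = 19 − 0.25x_A.
Plugging x_D into A's best response: x_A = 19.75 − 0.25(19 − 0.25x_A) ⇒ 0.9375x_A = 15, so x_A = 16.
Then x_D = 19 − 0.25·16 = 15.
P_A = 209 − 4·16 − 2·15 = 115.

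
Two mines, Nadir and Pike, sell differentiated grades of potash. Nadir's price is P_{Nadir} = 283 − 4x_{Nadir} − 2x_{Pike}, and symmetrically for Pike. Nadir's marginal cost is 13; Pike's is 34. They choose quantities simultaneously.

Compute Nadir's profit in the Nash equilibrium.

Mine Nadir's profit: π = x_{Nadir}(283 − 4x_{Nadir} − 2x_{Pike}) − 13x_{Nadir}.
∂π/∂x_{Nadir} = 270 − 8x_{Nadir} − 2x_{Pike} = 0 ⇒ x_{Nadir} = 33.75 − 0.25x_{Pike}.
Similarly x_{Pike} = 31.125 − 0.25x_{Nadir}.
Plugging x_{Pike} into Nadir's best response: x_{Nadir} = 33.75 − 0.25(31.125 − 0.25x_{Nadir}) ⇒ 0.9375x_{Nadir} = 831/32, so x_{Nadir} = 27.7.
Then x_{Pike} = 31.125 − 0.25·27.7 = 24.2.
P_{Nadir} = 283 − 4·27.7 − 2·24.2 = 123.8.
Profit = (123.8 − 13)·27.7 = 3069.16.

3069.16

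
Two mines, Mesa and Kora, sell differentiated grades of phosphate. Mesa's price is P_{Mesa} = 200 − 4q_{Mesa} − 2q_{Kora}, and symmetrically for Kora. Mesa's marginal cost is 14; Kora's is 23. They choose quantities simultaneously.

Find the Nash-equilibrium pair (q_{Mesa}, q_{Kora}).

18.9, 17.4

Mine Mesa's profit: π = q_{Mesa}(200 − 4q_{Mesa} − 2q_{Kora}) − 14q_{Mesa}.
∂π/∂q_{Mesa} = 186 − 8q_{Mesa} − 2q_{Kora} = 0 ⇒ q_{Mesa} = 23.25 − 0.25q_{Kora}.
Similarly q_{Kora} = 22.125 − 0.25q_{Mesa}.
Substituting the second reaction function into the first: q_{Mesa} = 23.25 − 0.25(22.125 − 0.25q_{Mesa}), which gives 0.9375q_{Mesa} = 567/32 ⇒ q_{Mesa} = 18.9.
Then q_{Kora} = 22.125 − 0.25·18.9 = 17.4.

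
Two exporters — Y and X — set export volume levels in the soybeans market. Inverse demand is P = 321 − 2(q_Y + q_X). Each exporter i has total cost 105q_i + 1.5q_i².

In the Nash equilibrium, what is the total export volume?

Exporter Y's profit: π = q_Y(321 − 2(q_Y + q_X)) − 105q_Y − 1.5q_Y².
∂π/∂q_Y = 216 − 7q_Y − 2q_X = 0, so q_Y = 216/7 − (2/7)q_X.
By symmetry q_X = q_Y; substituting into the reaction function, (9/7)q_Y = 216/7 and q_Y = 24.
Total export volume: 24 + 24 = 48.

48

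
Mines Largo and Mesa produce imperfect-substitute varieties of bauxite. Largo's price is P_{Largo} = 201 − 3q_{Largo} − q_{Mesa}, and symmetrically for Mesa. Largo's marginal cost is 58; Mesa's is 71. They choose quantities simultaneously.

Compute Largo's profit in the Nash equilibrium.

Mine Largo's profit: π = q_{Largo}(201 − 3q_{Largo} − q_{Mesa}) − 58q_{Largo}.
∂π/∂q_{Largo} = 143 − 6q_{Largo} − q_{Mesa} = 0 ⇒ q_{Largo} = 143/6 − (1/6)q_{Mesa}.
Similarly q_{Mesa} = 65/3 − (1/6)q_{Largo}.
Plugging q_{Mesa} into Largo's best response: q_{Largo} = 143/6 − (1/6)(65/3 − (1/6)q_{Largo}) ⇒ (35/36)q_{Largo} = 182/9, so q_{Largo} = 20.8.
Then q_{Mesa} = 65/3 − (1/6)·20.8 = 18.2.
P_{Largo} = 201 − 3·20.8 − 18.2 = 120.4.
Profit = (120.4 − 58)·20.8 = 1297.92.

1297.92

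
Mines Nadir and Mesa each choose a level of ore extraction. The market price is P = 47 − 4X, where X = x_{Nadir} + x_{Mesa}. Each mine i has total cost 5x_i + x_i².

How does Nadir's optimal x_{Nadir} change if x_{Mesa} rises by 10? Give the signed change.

-4

Mine Nadir's profit: π = x_{Nadir}(47 − 4(x_{Nadir} + x_{Mesa})) − 5x_{Nadir} − x_{Nadir}².
∂π/∂x_{Nadir} = 42 − 10x_{Nadir} − 4x_{Mesa} = 0, so x_{Nadir} = 4.2 − 0.4x_{Mesa}.
The reaction-function slope is −0.4, so a 10-unit rise in x_{Mesa} moves x_{Nadir} by −0.4 × 10 = −4. Nadir's best response falls — the actions are strategic substitutes.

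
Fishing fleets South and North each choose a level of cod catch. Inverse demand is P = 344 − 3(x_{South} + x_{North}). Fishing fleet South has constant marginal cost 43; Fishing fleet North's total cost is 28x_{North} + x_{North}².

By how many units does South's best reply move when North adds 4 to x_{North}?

-2

Fishing fleet South's profit: π = x_{South}(344 − 3(x_{South} + x_{North})) − 43x_{South}.
∂π/∂x_{South} = 301 − 6x_{South} − 3x_{North} = 0, so x_{South} = 301/6 − 0.5x_{North}.
The reaction-function slope is −0.5, so a 4-unit rise in x_{North} moves x_{South} by −0.5 × 4 = −2. South's best response falls — the actions are strategic substitutes.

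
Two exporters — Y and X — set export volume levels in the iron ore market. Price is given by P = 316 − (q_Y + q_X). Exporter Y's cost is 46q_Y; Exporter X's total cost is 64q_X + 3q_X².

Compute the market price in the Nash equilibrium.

173.2

Exporter Y's profit: π = q_Y(316 − (q_Y + q_X)) − 46q_Y.
∂π/∂q_Y = 270 − 2q_Y − q_X = 0, so q_Y = 135 − 0.5q_X.
For X: ∂π/∂q_X = 252 − 8q_X − q_Y = 0 ⇒ q_X = 31.5 − 0.125q_Y.
Substituting the second reaction function into the first: q_Y = 135 − 0.5(31.5 − 0.125q_Y), which gives 0.9375q_Y = 119.25 ⇒ q_Y = 127.2.
Then q_X = 31.5 − 0.125·127.2 = 15.6.
Equilibrium price: P = 316 − 142.8 = 173.2.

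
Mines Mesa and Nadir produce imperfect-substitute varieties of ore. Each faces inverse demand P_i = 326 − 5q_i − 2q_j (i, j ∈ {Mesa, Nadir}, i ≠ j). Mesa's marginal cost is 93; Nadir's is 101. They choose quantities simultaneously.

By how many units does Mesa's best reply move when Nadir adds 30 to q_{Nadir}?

Mine Mesa's profit: π = q_{Mesa}(326 − 5q_{Mesa} − 2q_{Nadir}) − 93q_{Mesa}.
∂π/∂q_{Mesa} = 233 − 10q_{Mesa} − 2q_{Nadir} = 0 ⇒ q_{Mesa} = 23.3 − 0.2q_{Nadir}.
The reaction-function slope is −0.2, so a 30-unit rise in q_{Nadir} moves q_{Mesa} by −0.2 × 30 = −6. Mesa's best response falls — the actions are strategic substitutes.

-6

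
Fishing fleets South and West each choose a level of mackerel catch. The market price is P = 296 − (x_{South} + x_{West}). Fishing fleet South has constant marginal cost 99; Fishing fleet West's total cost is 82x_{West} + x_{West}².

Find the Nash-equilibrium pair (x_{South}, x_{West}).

82, 33

Fishing fleet South's profit: π = x_{South}(296 − (x_{South} + x_{West})) − 99x_{South}.
∂π/∂x_{South} = 197 − 2x_{South} − x_{West} = 0, so x_{South} = 98.5 − 0.5x_{West}.
For West: ∂π/∂x_{West} = 214 − 4x_{West} − x_{South} = 0 ⇒ x_{West} = 53.5 − 0.25x_{South}.
Plugging x_{West} into South's best response: x_{South} = 98.5 − 0.5(53.5 − 0.25x_{South}) ⇒ 0.875x_{South} = 71.75, so x_{South} = 82.
Then x_{West} = 53.5 − 0.25·82 = 33.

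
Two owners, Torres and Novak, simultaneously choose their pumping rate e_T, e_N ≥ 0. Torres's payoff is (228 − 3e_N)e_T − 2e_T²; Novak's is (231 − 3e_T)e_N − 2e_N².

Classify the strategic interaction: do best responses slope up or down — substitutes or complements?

Expanding Torres's payoff: 228e_T − 3e_Ne_T − 2e_T².
∂π/∂e_T = 228 − 3e_N − 4e_T = 0, so e_T = 57 − 0.75e_N.
The best-response slope de_T/de_N = −0.75 < 0: the reaction function is downward-sloping, so the choices are strategic substitutes.

strategic substitutes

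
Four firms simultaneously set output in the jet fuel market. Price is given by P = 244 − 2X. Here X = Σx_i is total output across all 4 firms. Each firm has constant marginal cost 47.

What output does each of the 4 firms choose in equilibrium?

A representative firm's profit is π_i = x_i(244 − 2X) − 47x_i, with X = x_i + Σ_{j≠i} x_j.
First-order condition: 197 − 4x_i − 2Σ_{j≠i} x_j = 0.
With identical firms, set every x_j = x: then 197 − 4x − 6x = 0, i.e. x = 197/10 = 19.7.

19.7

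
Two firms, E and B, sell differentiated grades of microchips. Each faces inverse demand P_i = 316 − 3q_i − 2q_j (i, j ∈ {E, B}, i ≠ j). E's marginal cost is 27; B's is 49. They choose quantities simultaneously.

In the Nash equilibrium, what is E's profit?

Firm E's profit: π = q_E(316 − 3q_E − 2q_B) − 27q_E.
∂π/∂q_E = 289 − 6q_E − 2q_B = 0 ⇒ q_E = 289/6 − (1/3)q_B.
Similarly q_B = 44.5 − (1/3)q_E.
Plugging q_B into E's best response: q_E = 289/6 − (1/3)(44.5 − (1/3)q_E) ⇒ (8/9)q_E = 100/3, so q_E = 37.5.
Then q_B = 44.5 − (1/3)·37.5 = 32.
P_E = 316 − 3·37.5 − 2·32 = 139.5.
Profit = (139.5 − 27)·37.5 = 4218.75.

4218.75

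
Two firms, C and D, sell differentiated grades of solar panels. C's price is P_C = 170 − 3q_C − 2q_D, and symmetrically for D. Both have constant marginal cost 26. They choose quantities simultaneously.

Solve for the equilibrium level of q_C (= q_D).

Firm C's profit: π = q_C(170 − 3q_C − 2q_D) − 26q_C.
∂π/∂q_C = 144 − 6q_C − 2q_D = 0 ⇒ q_C = 24 − (1/3)q_D.
The game is symmetric, so in equilibrium q_D = q_C: the reaction function gives (4/3)q_C = 24, hence q_C = 18.

18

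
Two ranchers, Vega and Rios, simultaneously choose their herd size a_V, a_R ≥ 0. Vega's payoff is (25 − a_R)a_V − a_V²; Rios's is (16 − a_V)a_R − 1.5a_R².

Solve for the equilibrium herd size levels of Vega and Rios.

11.8, 1.4

Expanding Vega's payoff: 25a_V − a_Ra_V − a_V².
∂π/∂a_V = 25 − a_R − 2a_V = 0, so a_V = 12.5 − 0.5a_R.
Likewise for Rios: a_R = 16/3 − (1/3)a_V.
Plugging a_R into Vega's best response: a_V = 12.5 − 0.5(16/3 − (1/3)a_V) ⇒ (5/6)a_V = 59/6, so a_V = 11.8.
Then a_R = 16/3 − (1/3)·11.8 = 1.4.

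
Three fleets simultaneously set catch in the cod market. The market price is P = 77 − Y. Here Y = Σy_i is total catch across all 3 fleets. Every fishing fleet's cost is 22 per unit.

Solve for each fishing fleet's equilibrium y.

A representative fishing fleet's profit is π_i = y_i(77 − Y) − 22y_i, with Y = y_i + Σ_{j≠i} y_j.
First-order condition: 55 − 2y_i − Σ_{j≠i} y_j = 0.
In a symmetric equilibrium every fishing fleet chooses the same y, so Σ_{j≠i} y_j = 2y. The condition becomes 55 − 4y = 0, giving y = 55/4 = 13.75.

13.75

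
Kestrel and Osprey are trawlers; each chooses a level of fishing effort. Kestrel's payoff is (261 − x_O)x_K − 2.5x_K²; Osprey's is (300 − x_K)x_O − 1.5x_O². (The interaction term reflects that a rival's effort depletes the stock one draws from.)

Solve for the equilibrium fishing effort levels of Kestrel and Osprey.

34.5, 88.5

Expanding Kestrel's payoff: 261x_K − x_Ox_K − 2.5x_K².
∂π/∂x_K = 261 − x_O − 5x_K = 0, so x_K = 52.2 − 0.2x_O.
Likewise for Osprey: x_O = 100 − (1/3)x_K.
Solving the two reaction functions simultaneously: (1 − (−0.2)(−1/3))x_K = 52.2 − 0.2·100, so (14/15)x_K = 32.2 and x_K = 34.5.
Then x_O = 100 − (1/3)·34.5 = 88.5.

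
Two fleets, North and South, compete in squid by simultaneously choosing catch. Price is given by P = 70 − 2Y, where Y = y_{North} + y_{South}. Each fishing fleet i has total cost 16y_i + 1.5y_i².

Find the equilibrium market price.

46

Fishing fleet North's profit: π = y_{North}(70 − 2(y_{North} + y_{South})) − 16y_{North} − 1.5y_{North}².
∂π/∂y_{North} = 54 − 7y_{North} − 2y_{South} = 0, so y_{North} = 54/7 − (2/7)y_{South}.
The game is symmetric, so in equilibrium y_{South} = y_{North}: the reaction function gives (9/7)y_{North} = 54/7, hence y_{North} = 6.
Equilibrium price: P = 70 − 2·12 = 46.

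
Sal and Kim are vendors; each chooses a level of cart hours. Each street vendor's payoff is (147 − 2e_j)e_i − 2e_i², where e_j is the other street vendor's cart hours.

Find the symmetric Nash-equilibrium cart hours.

Sal's payoff is (147 − 2e_K)e_S − 2e_S².
∂π/∂e_S = 147 − 2e_K − 4e_S = 0, so e_S = 36.75 − 0.5e_K.
The game is symmetric, so in equilibrium e_K = e_S: the reaction function gives 1.5e_S = 36.75, hence e_S = 24.5.

24.5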